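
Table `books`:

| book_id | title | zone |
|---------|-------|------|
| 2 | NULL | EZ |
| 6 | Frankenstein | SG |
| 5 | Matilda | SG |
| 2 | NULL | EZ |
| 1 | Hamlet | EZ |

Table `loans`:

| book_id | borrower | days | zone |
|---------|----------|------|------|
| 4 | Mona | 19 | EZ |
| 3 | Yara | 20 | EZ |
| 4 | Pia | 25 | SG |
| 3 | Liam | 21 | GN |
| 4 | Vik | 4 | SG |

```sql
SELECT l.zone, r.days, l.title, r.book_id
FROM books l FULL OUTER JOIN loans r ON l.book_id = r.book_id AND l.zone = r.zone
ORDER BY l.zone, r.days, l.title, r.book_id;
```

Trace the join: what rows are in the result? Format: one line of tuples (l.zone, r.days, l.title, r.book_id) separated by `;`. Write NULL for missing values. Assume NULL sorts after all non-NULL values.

(EZ, NULL, Hamlet, NULL); (EZ, NULL, NULL, NULL); (EZ, NULL, NULL, NULL); (SG, NULL, Frankenstein, NULL); (SG, NULL, Matilda, NULL); (NULL, 4, NULL, 4); (NULL, 19, NULL, 4); (NULL, 20, NULL, 3); (NULL, 21, NULL, 3); (NULL, 25, NULL, 4)

FULL OUTER JOIN keeps every row from both sides; unmatched rows get NULL for the other side's columns.
Matching on l.book_id = r.book_id AND l.zone = r.zone.
Matched pairs: 0; unmatched l rows kept: 5; unmatched r rows kept: 5.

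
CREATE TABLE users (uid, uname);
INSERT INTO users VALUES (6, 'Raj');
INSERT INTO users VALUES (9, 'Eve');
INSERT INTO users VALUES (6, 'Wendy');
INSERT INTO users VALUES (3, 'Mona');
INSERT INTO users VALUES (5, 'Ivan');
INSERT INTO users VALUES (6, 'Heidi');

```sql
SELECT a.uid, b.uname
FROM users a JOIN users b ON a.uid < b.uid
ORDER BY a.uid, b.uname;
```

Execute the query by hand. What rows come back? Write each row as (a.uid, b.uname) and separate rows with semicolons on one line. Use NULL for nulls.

(3, Eve); (3, Heidi); (3, Ivan); (3, Raj); (3, Wendy); (5, Eve); (5, Heidi); (5, Raj); (5, Wendy); (6, Eve); (6, Eve); (6, Eve)

INNER JOIN keeps only pairs where the ON condition holds.
Matching on a.uid < b.uid.
- a (uid=6) pairs with 1 row(s) of b.
- a (uid=9) has no partner → excluded.
- a (uid=6) pairs with 1 row(s) of b.
- a (uid=3) pairs with 5 row(s) of b.
- a (uid=5) pairs with 4 row(s) of b.
- a (uid=6) pairs with 1 row(s) of b.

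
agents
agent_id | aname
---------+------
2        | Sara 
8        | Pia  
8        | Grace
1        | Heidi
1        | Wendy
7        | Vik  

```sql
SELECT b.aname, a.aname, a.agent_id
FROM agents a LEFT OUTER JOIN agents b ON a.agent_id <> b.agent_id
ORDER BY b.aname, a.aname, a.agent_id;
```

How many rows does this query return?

26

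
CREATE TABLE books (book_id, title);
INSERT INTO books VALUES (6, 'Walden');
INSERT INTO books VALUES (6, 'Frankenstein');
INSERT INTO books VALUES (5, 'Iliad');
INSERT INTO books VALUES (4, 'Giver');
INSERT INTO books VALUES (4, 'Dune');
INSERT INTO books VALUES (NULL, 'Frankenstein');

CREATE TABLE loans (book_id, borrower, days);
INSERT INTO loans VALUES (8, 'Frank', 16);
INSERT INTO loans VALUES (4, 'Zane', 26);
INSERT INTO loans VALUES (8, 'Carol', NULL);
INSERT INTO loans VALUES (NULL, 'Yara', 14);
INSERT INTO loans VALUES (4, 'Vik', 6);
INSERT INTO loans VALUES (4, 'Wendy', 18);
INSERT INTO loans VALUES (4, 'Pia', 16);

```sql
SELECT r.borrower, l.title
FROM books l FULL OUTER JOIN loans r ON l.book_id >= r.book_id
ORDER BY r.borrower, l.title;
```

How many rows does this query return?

FULL OUTER JOIN keeps every row from both sides; unmatched rows get NULL for the other side's columns.
Matching on l.book_id >= r.book_id. A NULL in a compared column never satisfies the condition.
- book_id=6: 4 matching r row(s), so 4 row(s) emitted.
- book_id=6: 4 matching r row(s), so 4 row(s) emitted.
- book_id=5: 4 matching r row(s), so 4 row(s) emitted.
- book_id=4: 4 matching r row(s), so 4 row(s) emitted.
- book_id=4: 4 matching r row(s), so 4 row(s) emitted.
- book_id=NULL: no r row matches, row kept with r columns NULL.
- plus 3 unmatched r row(s), each kept with NULL l columns.
Total: 20 matched + 4 padded = 24 rows.

24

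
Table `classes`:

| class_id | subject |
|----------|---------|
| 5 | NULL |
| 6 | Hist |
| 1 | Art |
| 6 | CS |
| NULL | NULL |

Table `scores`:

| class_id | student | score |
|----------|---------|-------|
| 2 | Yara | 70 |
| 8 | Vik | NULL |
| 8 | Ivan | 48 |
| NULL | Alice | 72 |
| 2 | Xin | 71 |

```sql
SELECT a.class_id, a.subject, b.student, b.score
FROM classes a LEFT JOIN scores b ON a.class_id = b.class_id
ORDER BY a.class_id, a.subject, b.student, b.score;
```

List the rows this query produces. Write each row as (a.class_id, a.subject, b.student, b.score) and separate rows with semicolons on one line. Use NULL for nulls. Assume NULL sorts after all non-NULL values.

LEFT JOIN keeps every row from `classes`; unmatched rows get NULL for `scores`'s columns.
Matching on a.class_id = b.class_id. A NULL in a compared column never satisfies the condition.
- a[0] class_id=5 → no match; kept with NULLs on the b side.
- a[1] class_id=6 → no match; kept with NULLs on the b side.
- a[2] class_id=1 → no match; kept with NULLs on the b side.
- a[3] class_id=6 → no match; kept with NULLs on the b side.
- a[4] class_id=NULL → no match; kept with NULLs on the b side.
After projecting and ordering:
a.class_id | a.subject | b.student | b.score
1 | Art | NULL | NULL
5 | NULL | NULL | NULL
6 | CS | NULL | NULL
6 | Hist | NULL | NULL
NULL | NULL | NULL | NULL

(1, Art, NULL, NULL); (5, NULL, NULL, NULL); (6, CS, NULL, NULL); (6, Hist, NULL, NULL); (NULL, NULL, NULL, NULL)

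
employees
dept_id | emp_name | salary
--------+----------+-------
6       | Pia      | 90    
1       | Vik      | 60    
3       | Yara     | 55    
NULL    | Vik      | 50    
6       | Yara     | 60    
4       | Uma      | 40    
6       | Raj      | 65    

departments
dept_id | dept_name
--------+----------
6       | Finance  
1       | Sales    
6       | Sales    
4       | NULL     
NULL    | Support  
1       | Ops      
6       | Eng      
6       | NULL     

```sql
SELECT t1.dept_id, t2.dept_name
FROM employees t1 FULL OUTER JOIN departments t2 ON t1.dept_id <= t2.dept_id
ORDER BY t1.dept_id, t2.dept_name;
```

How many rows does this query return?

FULL OUTER JOIN keeps every row from both sides; unmatched rows get NULL for the other side's columns.
Matching on t1.dept_id <= t2.dept_id. A NULL in a compared column never satisfies the condition.
- dept_id=6: 4 matching t2 row(s), so 4 row(s) emitted.
- dept_id=1: 7 matching t2 row(s), so 7 row(s) emitted.
- dept_id=3: 5 matching t2 row(s), so 5 row(s) emitted.
- dept_id=NULL: no t2 row matches, row kept with t2 columns NULL.
- dept_id=6: 4 matching t2 row(s), so 4 row(s) emitted.
- dept_id=4: 5 matching t2 row(s), so 5 row(s) emitted.
- dept_id=6: 4 matching t2 row(s), so 4 row(s) emitted.
- plus 1 unmatched t2 row(s), each kept with NULL t1 columns.
Total: 29 matched + 2 padded = 31 rows.

31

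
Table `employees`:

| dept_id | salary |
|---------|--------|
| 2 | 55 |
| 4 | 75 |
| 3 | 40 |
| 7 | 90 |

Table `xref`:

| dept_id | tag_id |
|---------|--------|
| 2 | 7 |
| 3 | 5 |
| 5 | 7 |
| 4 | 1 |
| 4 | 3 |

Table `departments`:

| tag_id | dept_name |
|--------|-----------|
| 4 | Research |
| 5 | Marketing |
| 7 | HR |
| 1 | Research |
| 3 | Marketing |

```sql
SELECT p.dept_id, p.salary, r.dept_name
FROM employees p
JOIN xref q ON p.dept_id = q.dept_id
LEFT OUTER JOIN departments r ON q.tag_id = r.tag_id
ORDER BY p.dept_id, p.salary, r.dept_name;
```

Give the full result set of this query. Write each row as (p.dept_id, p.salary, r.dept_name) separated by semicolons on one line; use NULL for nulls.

Joins associate left-to-right: employees INNER JOIN xref on dept_id gives 4 intermediate row(s).
Then LEFT JOIN `departments r` on tag_id: each of those 4 rows is kept; rows whose q.tag_id has no match in r get NULL for r's columns.

(2, 55, HR); (3, 40, Marketing); (4, 75, Marketing); (4, 75, Research)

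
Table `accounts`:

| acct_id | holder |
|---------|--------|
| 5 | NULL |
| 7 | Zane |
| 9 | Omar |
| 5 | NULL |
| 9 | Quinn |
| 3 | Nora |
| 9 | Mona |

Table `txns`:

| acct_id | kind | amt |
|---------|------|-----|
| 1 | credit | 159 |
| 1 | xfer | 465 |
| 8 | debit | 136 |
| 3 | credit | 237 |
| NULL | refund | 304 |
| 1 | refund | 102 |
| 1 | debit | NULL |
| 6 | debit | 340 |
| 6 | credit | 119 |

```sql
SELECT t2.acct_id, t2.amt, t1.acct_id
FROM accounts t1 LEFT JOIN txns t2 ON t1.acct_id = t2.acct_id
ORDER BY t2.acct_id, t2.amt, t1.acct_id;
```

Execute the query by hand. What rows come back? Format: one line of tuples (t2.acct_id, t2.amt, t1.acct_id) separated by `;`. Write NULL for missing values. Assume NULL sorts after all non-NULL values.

(3, 237, 3); (NULL, NULL, 5); (NULL, NULL, 5); (NULL, NULL, 7); (NULL, NULL, 9); (NULL, NULL, 9); (NULL, NULL, 9)

LEFT JOIN keeps every row from `accounts`; unmatched rows get NULL for `txns`'s columns.
Matching on t1.acct_id = t2.acct_id. A NULL in a compared column never satisfies the condition.
Matched pairs: 1; unmatched t1 rows kept: 6.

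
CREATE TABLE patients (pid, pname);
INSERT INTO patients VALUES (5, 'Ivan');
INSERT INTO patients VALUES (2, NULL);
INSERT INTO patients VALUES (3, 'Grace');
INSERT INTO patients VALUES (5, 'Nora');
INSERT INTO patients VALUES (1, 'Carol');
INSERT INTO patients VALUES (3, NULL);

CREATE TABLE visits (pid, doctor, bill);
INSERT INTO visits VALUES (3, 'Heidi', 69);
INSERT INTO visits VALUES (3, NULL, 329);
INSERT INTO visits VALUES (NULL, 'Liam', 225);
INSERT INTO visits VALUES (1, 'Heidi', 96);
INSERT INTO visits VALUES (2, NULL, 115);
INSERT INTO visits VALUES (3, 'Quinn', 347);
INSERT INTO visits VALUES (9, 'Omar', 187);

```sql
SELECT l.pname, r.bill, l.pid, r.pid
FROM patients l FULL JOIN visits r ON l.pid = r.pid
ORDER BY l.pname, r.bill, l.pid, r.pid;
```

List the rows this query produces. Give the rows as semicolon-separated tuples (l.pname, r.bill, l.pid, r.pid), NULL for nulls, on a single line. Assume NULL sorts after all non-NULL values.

(Carol, 96, 1, 1); (Grace, 69, 3, 3); (Grace, 329, 3, 3); (Grace, 347, 3, 3); (Ivan, NULL, 5, NULL); (Nora, NULL, 5, NULL); (NULL, 69, 3, 3); (NULL, 115, 2, 2); (NULL, 187, NULL, 9); (NULL, 225, NULL, NULL); (NULL, 329, 3, 3); (NULL, 347, 3, 3)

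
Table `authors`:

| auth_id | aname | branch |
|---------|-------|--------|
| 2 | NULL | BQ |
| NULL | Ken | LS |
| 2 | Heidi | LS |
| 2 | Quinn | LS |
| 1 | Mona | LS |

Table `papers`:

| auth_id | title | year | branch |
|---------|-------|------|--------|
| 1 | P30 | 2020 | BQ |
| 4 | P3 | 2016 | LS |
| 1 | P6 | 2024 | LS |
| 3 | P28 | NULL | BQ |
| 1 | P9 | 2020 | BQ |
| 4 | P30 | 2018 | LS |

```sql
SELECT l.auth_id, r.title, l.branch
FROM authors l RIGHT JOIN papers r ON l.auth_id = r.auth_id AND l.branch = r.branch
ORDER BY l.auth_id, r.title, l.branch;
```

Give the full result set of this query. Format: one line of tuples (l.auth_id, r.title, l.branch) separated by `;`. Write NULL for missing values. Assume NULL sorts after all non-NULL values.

(1, P6, LS); (NULL, P28, NULL); (NULL, P3, NULL); (NULL, P30, NULL); (NULL, P30, NULL); (NULL, P9, NULL)

RIGHT JOIN keeps every row from `papers`; unmatched rows get NULL for `authors`'s columns.
Matching on l.auth_id = r.auth_id AND l.branch = r.branch. A NULL in a compared column never satisfies the condition.
Matched pairs: 1; unmatched r rows kept: 5.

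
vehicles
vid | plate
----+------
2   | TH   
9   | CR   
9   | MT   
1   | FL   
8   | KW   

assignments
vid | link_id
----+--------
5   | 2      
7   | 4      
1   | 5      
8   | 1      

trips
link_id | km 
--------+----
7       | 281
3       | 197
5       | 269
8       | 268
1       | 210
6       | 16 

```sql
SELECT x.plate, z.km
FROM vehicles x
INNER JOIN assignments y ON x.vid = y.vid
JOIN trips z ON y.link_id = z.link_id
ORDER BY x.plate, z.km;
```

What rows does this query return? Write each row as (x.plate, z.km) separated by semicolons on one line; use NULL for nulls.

(FL, 269); (KW, 210)

Joins associate left-to-right: vehicles INNER JOIN assignments on vid gives 2 intermediate row(s).
Then INNER JOIN `trips z` on link_id: keep only rows whose y.link_id appears in z.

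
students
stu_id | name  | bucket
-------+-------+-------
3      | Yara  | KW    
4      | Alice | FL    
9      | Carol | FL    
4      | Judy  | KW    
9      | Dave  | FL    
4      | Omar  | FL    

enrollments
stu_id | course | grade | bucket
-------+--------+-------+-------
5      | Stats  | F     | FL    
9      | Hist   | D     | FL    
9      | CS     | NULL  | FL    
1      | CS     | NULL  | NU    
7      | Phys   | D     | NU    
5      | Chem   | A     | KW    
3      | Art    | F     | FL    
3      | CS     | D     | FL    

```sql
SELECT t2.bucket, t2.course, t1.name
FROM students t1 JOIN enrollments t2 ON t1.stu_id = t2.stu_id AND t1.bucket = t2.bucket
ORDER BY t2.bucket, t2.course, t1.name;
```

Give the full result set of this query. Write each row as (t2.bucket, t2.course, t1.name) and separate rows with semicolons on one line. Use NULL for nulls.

(FL, CS, Carol); (FL, CS, Dave); (FL, Hist, Carol); (FL, Hist, Dave)

INNER JOIN keeps only pairs where the ON condition holds.
Matching on t1.stu_id = t2.stu_id AND t1.bucket = t2.bucket.
- t1 (stu_id=3, bucket=KW) has no partner → excluded.
- t1 (stu_id=4, bucket=FL) has no partner → excluded.
- t1 (stu_id=9, bucket=FL) pairs with 2 row(s) of t2.
- t1 (stu_id=4, bucket=KW) has no partner → excluded.
- t1 (stu_id=9, bucket=FL) pairs with 2 row(s) of t2.
- t1 (stu_id=4, bucket=FL) has no partner → excluded.
After projecting and ordering:
t2.bucket | t2.course | t1.name
FL | CS | Carol
FL | CS | Dave
FL | Hist | Carol
FL | Hist | Dave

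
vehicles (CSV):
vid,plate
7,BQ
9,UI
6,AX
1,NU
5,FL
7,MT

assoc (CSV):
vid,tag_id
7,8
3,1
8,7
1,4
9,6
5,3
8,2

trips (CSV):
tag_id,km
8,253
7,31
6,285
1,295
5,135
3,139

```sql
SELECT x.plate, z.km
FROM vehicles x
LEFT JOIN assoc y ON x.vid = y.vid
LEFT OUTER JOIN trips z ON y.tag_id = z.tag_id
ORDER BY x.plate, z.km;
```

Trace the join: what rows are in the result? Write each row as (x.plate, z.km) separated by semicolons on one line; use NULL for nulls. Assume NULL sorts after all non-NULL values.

(AX, NULL); (BQ, 253); (FL, 139); (MT, 253); (NU, NULL); (UI, 285)

Joins associate left-to-right: vehicles LEFT JOIN assoc on vid gives 6 intermediate row(s).
Then LEFT JOIN `trips z` on tag_id: each of those 6 rows is kept; rows whose y.tag_id has no match in z get NULL for z's columns.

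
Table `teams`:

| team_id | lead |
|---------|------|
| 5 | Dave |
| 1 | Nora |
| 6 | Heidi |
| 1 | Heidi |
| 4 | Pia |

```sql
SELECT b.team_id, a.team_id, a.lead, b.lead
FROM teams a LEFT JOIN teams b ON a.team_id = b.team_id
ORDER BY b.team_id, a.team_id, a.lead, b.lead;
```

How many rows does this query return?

7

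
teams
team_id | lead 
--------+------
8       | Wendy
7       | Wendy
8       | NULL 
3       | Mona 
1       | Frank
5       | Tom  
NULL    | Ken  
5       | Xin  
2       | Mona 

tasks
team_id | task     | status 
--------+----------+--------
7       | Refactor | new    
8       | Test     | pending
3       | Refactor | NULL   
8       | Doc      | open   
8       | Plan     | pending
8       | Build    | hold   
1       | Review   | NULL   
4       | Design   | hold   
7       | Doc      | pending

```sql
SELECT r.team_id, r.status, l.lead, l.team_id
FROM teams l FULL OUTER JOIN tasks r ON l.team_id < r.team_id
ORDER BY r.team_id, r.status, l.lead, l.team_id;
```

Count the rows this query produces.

43

FULL OUTER JOIN keeps every row from both sides; unmatched rows get NULL for the other side's columns.
Matching on l.team_id < r.team_id. A NULL in a compared column never satisfies the condition.
- l (team_id=8) has no partner → padded with NULL.
- l (team_id=7) pairs with 4 row(s) of r.
- l (team_id=8) has no partner → padded with NULL.
- l (team_id=3) pairs with 7 row(s) of r.
- l (team_id=1) pairs with 8 row(s) of r.
- l (team_id=5) pairs with 6 row(s) of r.
- l (team_id=NULL) has no partner → padded with NULL.
- l (team_id=5) pairs with 6 row(s) of r.
- l (team_id=2) pairs with 8 row(s) of r.
- plus 1 unmatched r row(s), each kept with NULL l columns.
Total: 39 matched + 4 padded = 43 rows.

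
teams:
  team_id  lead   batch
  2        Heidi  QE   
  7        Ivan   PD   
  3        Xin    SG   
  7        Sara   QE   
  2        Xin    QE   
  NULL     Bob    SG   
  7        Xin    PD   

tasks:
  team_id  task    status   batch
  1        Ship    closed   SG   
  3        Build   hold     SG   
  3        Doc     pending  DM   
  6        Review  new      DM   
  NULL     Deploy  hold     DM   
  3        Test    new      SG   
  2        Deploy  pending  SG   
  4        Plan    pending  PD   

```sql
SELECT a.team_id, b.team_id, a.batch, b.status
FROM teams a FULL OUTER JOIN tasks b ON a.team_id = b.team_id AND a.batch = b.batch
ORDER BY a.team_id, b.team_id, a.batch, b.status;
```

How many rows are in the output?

14

FULL OUTER JOIN keeps every row from both sides; unmatched rows get NULL for the other side's columns.
Matching on a.team_id = b.team_id AND a.batch = b.batch. A NULL in a compared column never satisfies the condition.
Matched pairs: 2; unmatched a rows kept: 6; unmatched b rows kept: 6.
Total: 2 matched + 12 padded = 14 rows.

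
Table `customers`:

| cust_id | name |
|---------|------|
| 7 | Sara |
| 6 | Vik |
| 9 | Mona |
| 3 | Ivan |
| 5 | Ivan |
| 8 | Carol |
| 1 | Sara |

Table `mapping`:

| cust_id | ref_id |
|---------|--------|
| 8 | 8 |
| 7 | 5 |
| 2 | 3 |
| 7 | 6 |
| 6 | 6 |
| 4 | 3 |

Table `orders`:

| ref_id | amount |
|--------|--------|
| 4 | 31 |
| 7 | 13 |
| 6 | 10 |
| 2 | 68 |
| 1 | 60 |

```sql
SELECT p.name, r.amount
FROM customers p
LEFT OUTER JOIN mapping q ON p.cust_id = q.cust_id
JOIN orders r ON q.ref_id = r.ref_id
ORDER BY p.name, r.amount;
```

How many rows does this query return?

Joins associate left-to-right: customers LEFT JOIN mapping on cust_id gives 8 intermediate row(s).
Then INNER JOIN `orders r` on ref_id: keep only rows whose q.ref_id appears in r.
Result: 2 row(s).

2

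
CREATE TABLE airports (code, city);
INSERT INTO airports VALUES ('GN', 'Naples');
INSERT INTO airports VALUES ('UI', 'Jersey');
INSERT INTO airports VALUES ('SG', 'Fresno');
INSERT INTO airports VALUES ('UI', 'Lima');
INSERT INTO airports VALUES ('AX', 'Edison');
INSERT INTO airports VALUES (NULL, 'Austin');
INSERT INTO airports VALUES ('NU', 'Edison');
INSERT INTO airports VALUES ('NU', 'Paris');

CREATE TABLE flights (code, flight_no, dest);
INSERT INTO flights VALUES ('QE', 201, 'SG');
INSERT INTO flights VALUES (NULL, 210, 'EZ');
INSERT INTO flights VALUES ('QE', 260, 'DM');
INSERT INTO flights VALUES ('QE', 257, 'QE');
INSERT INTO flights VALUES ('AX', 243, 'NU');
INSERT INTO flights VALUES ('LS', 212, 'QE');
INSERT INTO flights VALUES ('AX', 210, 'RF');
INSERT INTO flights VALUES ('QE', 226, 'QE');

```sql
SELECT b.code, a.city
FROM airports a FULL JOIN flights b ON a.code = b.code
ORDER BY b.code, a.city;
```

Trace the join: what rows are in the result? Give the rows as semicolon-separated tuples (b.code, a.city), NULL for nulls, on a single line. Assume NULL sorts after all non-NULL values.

(AX, Edison); (AX, Edison); (LS, NULL); (QE, NULL); (QE, NULL); (QE, NULL); (QE, NULL); (NULL, Austin); (NULL, Edison); (NULL, Fresno); (NULL, Jersey); (NULL, Lima); (NULL, Naples); (NULL, Paris); (NULL, NULL)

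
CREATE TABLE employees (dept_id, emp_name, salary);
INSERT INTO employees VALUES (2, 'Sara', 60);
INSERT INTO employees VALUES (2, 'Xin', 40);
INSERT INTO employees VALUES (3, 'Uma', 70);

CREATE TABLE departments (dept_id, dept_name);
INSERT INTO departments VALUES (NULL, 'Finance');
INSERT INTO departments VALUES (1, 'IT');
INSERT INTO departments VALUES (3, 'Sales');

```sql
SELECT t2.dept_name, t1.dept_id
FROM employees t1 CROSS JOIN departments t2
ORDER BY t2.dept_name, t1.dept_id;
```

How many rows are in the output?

9

CROSS JOIN pairs every row of `employees` with every row of `departments`: 3 × 3 = 9 rows.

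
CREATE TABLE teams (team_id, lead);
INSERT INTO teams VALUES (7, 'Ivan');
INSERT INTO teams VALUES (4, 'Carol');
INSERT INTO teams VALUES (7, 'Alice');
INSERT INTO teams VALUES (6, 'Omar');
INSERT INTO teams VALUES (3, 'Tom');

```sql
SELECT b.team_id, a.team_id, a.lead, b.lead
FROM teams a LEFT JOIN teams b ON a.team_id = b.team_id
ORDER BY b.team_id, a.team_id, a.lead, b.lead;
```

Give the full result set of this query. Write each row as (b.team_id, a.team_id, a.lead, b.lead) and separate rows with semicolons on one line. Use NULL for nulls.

(3, 3, Tom, Tom); (4, 4, Carol, Carol); (6, 6, Omar, Omar); (7, 7, Alice, Alice); (7, 7, Alice, Ivan); (7, 7, Ivan, Alice); (7, 7, Ivan, Ivan)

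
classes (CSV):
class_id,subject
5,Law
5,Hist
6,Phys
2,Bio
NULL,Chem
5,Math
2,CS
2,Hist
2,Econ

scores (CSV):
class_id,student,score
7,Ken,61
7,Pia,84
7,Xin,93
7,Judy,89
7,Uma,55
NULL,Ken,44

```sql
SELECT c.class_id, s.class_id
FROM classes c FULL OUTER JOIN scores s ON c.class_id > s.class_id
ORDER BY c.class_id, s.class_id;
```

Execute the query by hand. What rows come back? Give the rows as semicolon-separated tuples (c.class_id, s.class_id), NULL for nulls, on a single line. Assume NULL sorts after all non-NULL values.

FULL OUTER JOIN keeps every row from both sides; unmatched rows get NULL for the other side's columns.
Matching on c.class_id > s.class_id. A NULL in a compared column never satisfies the condition.
- c[0] class_id=5 → no match; kept with NULLs on the s side.
- c[1] class_id=5 → no match; kept with NULLs on the s side.
- c[2] class_id=6 → no match; kept with NULLs on the s side.
- c[3] class_id=2 → no match; kept with NULLs on the s side.
- c[4] class_id=NULL → no match; kept with NULLs on the s side.
- c[5] class_id=5 → no match; kept with NULLs on the s side.
- c[6] class_id=2 → no match; kept with NULLs on the s side.
- c[7] class_id=2 → no match; kept with NULLs on the s side.
- c[8] class_id=2 → no match; kept with NULLs on the s side.
- 6 row(s) from s found no c partner → padded with NULL.

(2, NULL); (2, NULL); (2, NULL); (2, NULL); (5, NULL); (5, NULL); (5, NULL); (6, NULL); (NULL, 7); (NULL, 7); (NULL, 7); (NULL, 7); (NULL, 7); (NULL, NULL); (NULL, NULL)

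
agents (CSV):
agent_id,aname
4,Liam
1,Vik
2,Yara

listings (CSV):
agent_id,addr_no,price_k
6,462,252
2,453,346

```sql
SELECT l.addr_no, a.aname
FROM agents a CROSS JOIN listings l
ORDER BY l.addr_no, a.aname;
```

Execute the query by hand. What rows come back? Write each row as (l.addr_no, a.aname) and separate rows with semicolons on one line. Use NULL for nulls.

(453, Liam); (453, Vik); (453, Yara); (462, Liam); (462, Vik); (462, Yara)

CROSS JOIN pairs every row of `agents` with every row of `listings`: 3 × 2 = 6 rows.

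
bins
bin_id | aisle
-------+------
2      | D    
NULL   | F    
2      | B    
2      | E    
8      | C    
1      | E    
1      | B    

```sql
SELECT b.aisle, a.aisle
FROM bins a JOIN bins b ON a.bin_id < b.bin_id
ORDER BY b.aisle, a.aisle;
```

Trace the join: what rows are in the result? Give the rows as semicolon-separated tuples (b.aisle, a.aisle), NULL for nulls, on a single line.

(B, B); (B, E); (C, B); (C, B); (C, D); (C, E); (C, E); (D, B); (D, E); (E, B); (E, E)

INNER JOIN keeps only pairs where the ON condition holds.
Matching on a.bin_id < b.bin_id. A NULL in a compared column never satisfies the condition.
- a (bin_id=2) pairs with 1 row(s) of b.
- a (bin_id=NULL) has no partner → excluded.
- a (bin_id=2) pairs with 1 row(s) of b.
- a (bin_id=2) pairs with 1 row(s) of b.
- a (bin_id=8) has no partner → excluded.
- a (bin_id=1) pairs with 4 row(s) of b.
- a (bin_id=1) pairs with 4 row(s) of b.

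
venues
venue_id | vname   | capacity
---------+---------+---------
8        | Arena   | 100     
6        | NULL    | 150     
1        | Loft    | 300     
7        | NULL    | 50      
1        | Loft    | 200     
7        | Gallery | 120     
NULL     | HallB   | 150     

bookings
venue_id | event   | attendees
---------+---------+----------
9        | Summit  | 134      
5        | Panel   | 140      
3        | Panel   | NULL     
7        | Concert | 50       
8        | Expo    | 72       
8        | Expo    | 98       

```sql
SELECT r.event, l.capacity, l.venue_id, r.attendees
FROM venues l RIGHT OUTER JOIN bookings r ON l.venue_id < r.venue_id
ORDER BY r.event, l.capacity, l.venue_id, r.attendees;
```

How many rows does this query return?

RIGHT JOIN keeps every row from `bookings`; unmatched rows get NULL for `venues`'s columns.
Matching on l.venue_id < r.venue_id. A NULL in a compared column never satisfies the condition.
Matched pairs: 23; unmatched r rows kept: 0.
Total: 23 rows.

23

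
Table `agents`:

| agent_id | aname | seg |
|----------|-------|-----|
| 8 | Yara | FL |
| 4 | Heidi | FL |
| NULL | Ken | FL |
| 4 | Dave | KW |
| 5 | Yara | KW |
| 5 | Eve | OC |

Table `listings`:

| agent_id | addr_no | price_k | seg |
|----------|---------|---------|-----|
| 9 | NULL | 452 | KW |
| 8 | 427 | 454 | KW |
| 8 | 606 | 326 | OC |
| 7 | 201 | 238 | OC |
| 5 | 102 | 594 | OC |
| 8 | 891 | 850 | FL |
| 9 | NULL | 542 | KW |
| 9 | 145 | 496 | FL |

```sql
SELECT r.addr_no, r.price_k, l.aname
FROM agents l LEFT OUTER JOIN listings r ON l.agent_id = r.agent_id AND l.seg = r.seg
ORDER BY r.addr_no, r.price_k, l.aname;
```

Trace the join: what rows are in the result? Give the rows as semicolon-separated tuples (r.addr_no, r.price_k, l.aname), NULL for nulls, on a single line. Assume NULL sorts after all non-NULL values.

(102, 594, Eve); (891, 850, Yara); (NULL, NULL, Dave); (NULL, NULL, Heidi); (NULL, NULL, Ken); (NULL, NULL, Yara)

LEFT JOIN keeps every row from `agents`; unmatched rows get NULL for `listings`'s columns.
Matching on l.agent_id = r.agent_id AND l.seg = r.seg. A NULL in a compared column never satisfies the condition.
- l[0] agent_id=8, seg=FL → 1 match(es) in r → 1 row(s).
- l[1] agent_id=4, seg=FL → no match; kept with NULLs on the r side.
- l[2] agent_id=NULL, seg=FL → no match; kept with NULLs on the r side.
- l[3] agent_id=4, seg=KW → no match; kept with NULLs on the r side.
- l[4] agent_id=5, seg=KW → no match; kept with NULLs on the r side.
- l[5] agent_id=5, seg=OC → 1 match(es) in r → 1 row(s).
After projecting and ordering:
r.addr_no | r.price_k | l.aname
102 | 594 | Eve
891 | 850 | Yara
NULL | NULL | Dave
NULL | NULL | Heidi
NULL | NULL | Ken
NULL | NULL | Yara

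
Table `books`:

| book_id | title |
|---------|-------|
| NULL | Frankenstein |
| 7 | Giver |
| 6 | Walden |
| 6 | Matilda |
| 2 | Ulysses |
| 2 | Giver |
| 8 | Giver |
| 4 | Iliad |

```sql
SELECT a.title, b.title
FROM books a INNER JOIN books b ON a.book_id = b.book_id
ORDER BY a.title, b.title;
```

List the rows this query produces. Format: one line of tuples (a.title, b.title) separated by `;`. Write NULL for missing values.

(Giver, Giver); (Giver, Giver); (Giver, Giver); (Giver, Ulysses); (Iliad, Iliad); (Matilda, Matilda); (Matilda, Walden); (Ulysses, Giver); (Ulysses, Ulysses); (Walden, Matilda); (Walden, Walden)

INNER JOIN keeps only pairs where the ON condition holds.
Matching on a.book_id = b.book_id. A NULL in a compared column never satisfies the condition.
- a[0] book_id=NULL → no match; dropped.
- a[1] book_id=7 → 1 match(es) in b → 1 row(s).
- a[2] book_id=6 → 2 match(es) in b → 2 row(s).
- a[3] book_id=6 → 2 match(es) in b → 2 row(s).
- a[4] book_id=2 → 2 match(es) in b → 2 row(s).
- a[5] book_id=2 → 2 match(es) in b → 2 row(s).
- a[6] book_id=8 → 1 match(es) in b → 1 row(s).
- a[7] book_id=4 → 1 match(es) in b → 1 row(s).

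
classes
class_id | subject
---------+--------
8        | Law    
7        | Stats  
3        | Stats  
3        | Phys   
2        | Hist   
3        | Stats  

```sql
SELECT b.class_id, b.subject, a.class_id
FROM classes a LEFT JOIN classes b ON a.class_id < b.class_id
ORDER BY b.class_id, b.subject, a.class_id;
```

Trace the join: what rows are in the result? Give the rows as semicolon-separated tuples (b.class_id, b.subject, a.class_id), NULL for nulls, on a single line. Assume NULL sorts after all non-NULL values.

LEFT JOIN keeps every row from `classes a`; unmatched rows get NULL for `classes b`'s columns.
Matching on a.class_id < b.class_id.
- a row (class_id=8): no match → kept, b columns NULL.
- a row (class_id=7): matches 1 b row(s) → 1 output row(s).
- a row (class_id=3): matches 2 b row(s) → 2 output row(s).
- a row (class_id=3): matches 2 b row(s) → 2 output row(s).
- a row (class_id=2): matches 5 b row(s) → 5 output row(s).
- a row (class_id=3): matches 2 b row(s) → 2 output row(s).

(3, Phys, 2); (3, Stats, 2); (3, Stats, 2); (7, Stats, 2); (7, Stats, 3); (7, Stats, 3); (7, Stats, 3); (8, Law, 2); (8, Law, 3); (8, Law, 3); (8, Law, 3); (8, Law, 7); (NULL, NULL, 8)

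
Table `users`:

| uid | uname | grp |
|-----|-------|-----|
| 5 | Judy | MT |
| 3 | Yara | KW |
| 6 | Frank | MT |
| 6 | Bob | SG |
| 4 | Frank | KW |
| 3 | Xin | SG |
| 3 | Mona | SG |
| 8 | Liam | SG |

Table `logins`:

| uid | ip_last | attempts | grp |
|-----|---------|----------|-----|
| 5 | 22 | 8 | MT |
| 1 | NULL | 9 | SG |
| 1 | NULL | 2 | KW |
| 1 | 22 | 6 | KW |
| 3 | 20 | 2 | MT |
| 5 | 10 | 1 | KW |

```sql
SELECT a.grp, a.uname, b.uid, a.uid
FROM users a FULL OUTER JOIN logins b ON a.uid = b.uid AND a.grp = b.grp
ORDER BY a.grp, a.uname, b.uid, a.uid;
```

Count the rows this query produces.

13

FULL OUTER JOIN keeps every row from both sides; unmatched rows get NULL for the other side's columns.
Matching on a.uid = b.uid AND a.grp = b.grp.
- a[0] uid=5, grp=MT → 1 match(es) in b → 1 row(s).
- a[1] uid=3, grp=KW → no match; kept with NULLs on the b side.
- a[2] uid=6, grp=MT → no match; kept with NULLs on the b side.
- a[3] uid=6, grp=SG → no match; kept with NULLs on the b side.
- a[4] uid=4, grp=KW → no match; kept with NULLs on the b side.
- a[5] uid=3, grp=SG → no match; kept with NULLs on the b side.
- a[6] uid=3, grp=SG → no match; kept with NULLs on the b side.
- a[7] uid=8, grp=SG → no match; kept with NULLs on the b side.
- plus 5 unmatched b row(s), each kept with NULL a columns.
Total: 1 matched + 12 padded = 13 rows.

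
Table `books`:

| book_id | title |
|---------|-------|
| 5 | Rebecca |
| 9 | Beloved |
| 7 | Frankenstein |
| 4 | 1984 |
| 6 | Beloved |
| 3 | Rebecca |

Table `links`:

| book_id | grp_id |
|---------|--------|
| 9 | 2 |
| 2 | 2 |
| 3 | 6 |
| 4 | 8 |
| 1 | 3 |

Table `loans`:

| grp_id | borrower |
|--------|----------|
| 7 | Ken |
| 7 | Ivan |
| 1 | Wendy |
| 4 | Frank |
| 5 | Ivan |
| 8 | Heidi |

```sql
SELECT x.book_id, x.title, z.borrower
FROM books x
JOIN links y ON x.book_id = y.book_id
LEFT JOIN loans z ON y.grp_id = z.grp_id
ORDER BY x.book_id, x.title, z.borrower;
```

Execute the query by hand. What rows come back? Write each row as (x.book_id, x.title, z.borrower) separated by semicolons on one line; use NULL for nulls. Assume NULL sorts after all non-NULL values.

(3, Rebecca, NULL); (4, 1984, Heidi); (9, Beloved, NULL)

Step 1 — x INNER JOIN y on book_id → 3 row(s).
Then LEFT JOIN `loans z` on grp_id: each of those 3 rows is kept; rows whose y.grp_id has no match in z get NULL for z's columns.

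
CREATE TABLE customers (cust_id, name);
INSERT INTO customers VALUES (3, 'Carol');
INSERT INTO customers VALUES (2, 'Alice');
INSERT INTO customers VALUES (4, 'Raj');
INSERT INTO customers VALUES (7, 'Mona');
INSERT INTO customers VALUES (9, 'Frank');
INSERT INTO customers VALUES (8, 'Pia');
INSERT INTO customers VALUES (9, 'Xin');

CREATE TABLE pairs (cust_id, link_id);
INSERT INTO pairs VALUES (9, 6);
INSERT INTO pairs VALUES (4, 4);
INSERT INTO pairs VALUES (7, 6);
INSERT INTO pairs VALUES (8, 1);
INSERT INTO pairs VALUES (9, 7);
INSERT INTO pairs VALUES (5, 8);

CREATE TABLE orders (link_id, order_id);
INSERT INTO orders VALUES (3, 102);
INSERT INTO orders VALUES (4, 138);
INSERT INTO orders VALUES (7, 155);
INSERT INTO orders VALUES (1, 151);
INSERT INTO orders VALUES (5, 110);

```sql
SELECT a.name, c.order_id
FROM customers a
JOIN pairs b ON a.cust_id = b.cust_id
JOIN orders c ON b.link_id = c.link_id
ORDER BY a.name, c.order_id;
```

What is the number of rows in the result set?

Step 1 — a INNER JOIN b on cust_id → 7 row(s).
Then INNER JOIN `orders c` on link_id: keep only rows whose b.link_id appears in c.
Result: 4 row(s).

4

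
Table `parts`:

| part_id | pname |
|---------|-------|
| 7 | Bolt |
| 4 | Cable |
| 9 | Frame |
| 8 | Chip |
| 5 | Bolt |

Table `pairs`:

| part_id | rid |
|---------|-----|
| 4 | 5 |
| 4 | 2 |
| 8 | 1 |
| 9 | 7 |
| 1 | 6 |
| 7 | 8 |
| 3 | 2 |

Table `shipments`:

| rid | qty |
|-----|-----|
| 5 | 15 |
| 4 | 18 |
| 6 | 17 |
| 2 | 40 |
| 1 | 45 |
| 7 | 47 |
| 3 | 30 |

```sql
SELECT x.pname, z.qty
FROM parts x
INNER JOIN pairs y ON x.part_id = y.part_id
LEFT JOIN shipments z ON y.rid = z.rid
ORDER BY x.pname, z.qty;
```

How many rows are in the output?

5

Step 1 — x INNER JOIN y on part_id → 5 row(s).
Then LEFT JOIN `shipments z` on rid: each of those 5 rows is kept; rows whose y.rid has no match in z get NULL for z's columns.
Result: 5 row(s).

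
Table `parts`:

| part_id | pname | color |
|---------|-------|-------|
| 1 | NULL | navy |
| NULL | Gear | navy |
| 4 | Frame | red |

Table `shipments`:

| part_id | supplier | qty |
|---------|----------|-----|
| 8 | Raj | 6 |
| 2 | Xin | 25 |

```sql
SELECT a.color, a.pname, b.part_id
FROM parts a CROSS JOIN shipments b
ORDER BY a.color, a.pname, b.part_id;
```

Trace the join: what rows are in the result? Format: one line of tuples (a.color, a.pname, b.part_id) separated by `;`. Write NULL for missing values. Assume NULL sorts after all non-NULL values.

(navy, Gear, 2); (navy, Gear, 8); (navy, NULL, 2); (navy, NULL, 8); (red, Frame, 2); (red, Frame, 8)

CROSS JOIN pairs every row of `parts` with every row of `shipments`: 3 × 2 = 6 rows.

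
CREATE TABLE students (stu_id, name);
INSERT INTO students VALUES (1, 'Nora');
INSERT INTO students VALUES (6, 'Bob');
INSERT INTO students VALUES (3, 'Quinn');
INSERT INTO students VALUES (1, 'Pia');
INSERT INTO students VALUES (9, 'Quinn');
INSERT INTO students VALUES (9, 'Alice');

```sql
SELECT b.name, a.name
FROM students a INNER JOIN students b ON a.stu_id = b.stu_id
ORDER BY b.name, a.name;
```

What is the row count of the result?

10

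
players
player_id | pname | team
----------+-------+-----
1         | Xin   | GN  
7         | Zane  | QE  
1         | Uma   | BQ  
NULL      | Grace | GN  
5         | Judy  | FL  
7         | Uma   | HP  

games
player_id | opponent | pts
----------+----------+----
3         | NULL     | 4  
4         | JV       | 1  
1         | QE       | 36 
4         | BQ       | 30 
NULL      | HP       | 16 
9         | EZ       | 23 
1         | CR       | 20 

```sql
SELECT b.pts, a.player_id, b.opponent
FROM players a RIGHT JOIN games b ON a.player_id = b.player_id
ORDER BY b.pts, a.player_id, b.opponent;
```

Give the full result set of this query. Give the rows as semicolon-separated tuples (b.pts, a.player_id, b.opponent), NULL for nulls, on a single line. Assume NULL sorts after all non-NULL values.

RIGHT JOIN keeps every row from `games`; unmatched rows get NULL for `players`'s columns.
Matching on a.player_id = b.player_id. A NULL in a compared column never satisfies the condition.
- a[0] player_id=1 → 2 match(es) in b → 2 row(s).
- a[1] player_id=7 → no match.
- a[2] player_id=1 → 2 match(es) in b → 2 row(s).
- a[3] player_id=NULL → no match.
- a[4] player_id=5 → no match.
- a[5] player_id=7 → no match.
- plus 5 unmatched b row(s), each kept with NULL a columns.
After projecting and ordering:
b.pts | a.player_id | b.opponent
1 | NULL | JV
4 | NULL | NULL
16 | NULL | HP
20 | 1 | CR
20 | 1 | CR
23 | NULL | EZ
30 | NULL | BQ
36 | 1 | QE
36 | 1 | QE

(1, NULL, JV); (4, NULL, NULL); (16, NULL, HP); (20, 1, CR); (20, 1, CR); (23, NULL, EZ); (30, NULL, BQ); (36, 1, QE); (36, 1, QE)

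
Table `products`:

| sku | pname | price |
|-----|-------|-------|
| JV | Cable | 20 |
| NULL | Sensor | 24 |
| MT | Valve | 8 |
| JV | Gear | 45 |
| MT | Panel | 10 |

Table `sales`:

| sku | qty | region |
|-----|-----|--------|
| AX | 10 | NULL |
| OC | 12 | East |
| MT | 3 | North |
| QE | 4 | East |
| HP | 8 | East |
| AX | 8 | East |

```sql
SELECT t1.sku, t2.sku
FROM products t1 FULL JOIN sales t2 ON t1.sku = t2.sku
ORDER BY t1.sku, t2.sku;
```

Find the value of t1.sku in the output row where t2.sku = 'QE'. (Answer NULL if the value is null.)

NULL

FULL OUTER JOIN keeps every row from both sides; unmatched rows get NULL for the other side's columns.
Matching on t1.sku = t2.sku. A NULL in a compared column never satisfies the condition.
- sku=JV: no t2 row matches, row kept with t2 columns NULL.
- sku=NULL: no t2 row matches, row kept with t2 columns NULL.
- sku=MT: 1 matching t2 row(s), so 1 row(s) emitted.
- sku=JV: no t2 row matches, row kept with t2 columns NULL.
- sku=MT: 1 matching t2 row(s), so 1 row(s) emitted.
- plus 5 unmatched t2 row(s), each kept with NULL t1 columns.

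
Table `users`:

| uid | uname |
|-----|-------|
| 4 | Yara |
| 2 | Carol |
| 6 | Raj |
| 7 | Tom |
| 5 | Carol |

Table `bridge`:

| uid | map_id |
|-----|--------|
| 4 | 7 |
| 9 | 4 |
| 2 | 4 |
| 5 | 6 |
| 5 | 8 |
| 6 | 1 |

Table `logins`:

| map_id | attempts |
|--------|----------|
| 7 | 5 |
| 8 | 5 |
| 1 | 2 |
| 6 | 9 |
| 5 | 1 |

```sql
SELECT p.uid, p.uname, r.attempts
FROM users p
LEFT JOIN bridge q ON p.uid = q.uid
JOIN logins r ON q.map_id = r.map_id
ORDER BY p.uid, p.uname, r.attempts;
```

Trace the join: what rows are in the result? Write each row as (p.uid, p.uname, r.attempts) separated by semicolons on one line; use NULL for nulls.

(4, Yara, 5); (5, Carol, 5); (5, Carol, 9); (6, Raj, 2)

Evaluate left to right. First `users p LEFT JOIN bridge q` on uid: 6 row(s).
Then INNER JOIN `logins r` on map_id: keep only rows whose q.map_id appears in r.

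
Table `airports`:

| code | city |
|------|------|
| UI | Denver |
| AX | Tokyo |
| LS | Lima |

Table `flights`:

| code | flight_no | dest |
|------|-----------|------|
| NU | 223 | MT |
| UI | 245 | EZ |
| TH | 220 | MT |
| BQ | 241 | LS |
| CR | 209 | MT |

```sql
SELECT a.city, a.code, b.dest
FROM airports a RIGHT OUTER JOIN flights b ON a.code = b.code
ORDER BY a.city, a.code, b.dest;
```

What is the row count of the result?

5

RIGHT JOIN keeps every row from `flights`; unmatched rows get NULL for `airports`'s columns.
Matching on a.code = b.code.
- a (code=UI) pairs with 1 row(s) of b.
- a (code=AX) has no partner in b.
- a (code=LS) has no partner in b.
- 4 row(s) from b found no a partner → padded with NULL.
Total: 1 matched + 4 padded = 5 rows.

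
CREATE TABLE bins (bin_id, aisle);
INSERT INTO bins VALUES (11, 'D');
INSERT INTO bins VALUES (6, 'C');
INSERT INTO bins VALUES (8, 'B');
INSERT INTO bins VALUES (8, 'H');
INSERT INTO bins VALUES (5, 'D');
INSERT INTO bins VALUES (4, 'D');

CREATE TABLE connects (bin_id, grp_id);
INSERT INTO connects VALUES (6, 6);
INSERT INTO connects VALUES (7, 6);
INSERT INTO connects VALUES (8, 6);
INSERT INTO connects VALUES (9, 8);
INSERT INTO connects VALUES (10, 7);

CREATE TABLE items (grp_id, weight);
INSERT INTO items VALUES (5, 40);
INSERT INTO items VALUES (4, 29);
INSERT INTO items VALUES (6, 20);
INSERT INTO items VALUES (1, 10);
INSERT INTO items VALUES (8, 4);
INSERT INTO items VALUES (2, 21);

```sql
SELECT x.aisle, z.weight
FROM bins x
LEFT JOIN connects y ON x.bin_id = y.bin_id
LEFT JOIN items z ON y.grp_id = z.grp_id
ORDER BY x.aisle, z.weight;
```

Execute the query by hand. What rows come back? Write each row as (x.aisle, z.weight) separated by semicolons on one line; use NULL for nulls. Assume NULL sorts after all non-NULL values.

Evaluate left to right. First `bins x LEFT JOIN connects y` on bin_id: 6 row(s).
Then LEFT JOIN `items z` on grp_id: each of those 6 rows is kept; rows whose y.grp_id has no match in z get NULL for z's columns.

(B, 20); (C, 20); (D, NULL); (D, NULL); (D, NULL); (H, 20)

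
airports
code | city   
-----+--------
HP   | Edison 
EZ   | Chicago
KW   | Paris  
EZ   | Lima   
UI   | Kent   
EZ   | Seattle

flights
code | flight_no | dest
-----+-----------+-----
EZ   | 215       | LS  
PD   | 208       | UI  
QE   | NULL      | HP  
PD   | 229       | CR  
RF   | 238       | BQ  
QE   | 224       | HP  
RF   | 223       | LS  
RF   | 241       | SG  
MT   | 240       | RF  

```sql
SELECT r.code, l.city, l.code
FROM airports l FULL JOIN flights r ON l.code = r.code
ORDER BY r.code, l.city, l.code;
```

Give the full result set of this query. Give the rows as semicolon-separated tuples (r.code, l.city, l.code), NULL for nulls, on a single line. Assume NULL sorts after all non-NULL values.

(EZ, Chicago, EZ); (EZ, Lima, EZ); (EZ, Seattle, EZ); (MT, NULL, NULL); (PD, NULL, NULL); (PD, NULL, NULL); (QE, NULL, NULL); (QE, NULL, NULL); (RF, NULL, NULL); (RF, NULL, NULL); (RF, NULL, NULL); (NULL, Edison, HP); (NULL, Kent, UI); (NULL, Paris, KW)

FULL OUTER JOIN keeps every row from both sides; unmatched rows get NULL for the other side's columns.
Matching on l.code = r.code.
- l (code=HP) has no partner → padded with NULL.
- l (code=EZ) pairs with 1 row(s) of r.
- l (code=KW) has no partner → padded with NULL.
- l (code=EZ) pairs with 1 row(s) of r.
- l (code=UI) has no partner → padded with NULL.
- l (code=EZ) pairs with 1 row(s) of r.
- 8 r row(s) had no l match → kept, l columns NULL.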